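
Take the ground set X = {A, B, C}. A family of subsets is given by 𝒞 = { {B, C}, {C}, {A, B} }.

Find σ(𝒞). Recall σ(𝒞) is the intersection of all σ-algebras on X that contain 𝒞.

σ(𝒞) = { {}, {A}, {B}, {C}, {A, B}, {A, C}, {B, C}, X }

Derivation:
Take S₀ = 𝒞 ∪ {∅, X} = { {}, {C}, {A, B}, {B, C}, X }.
Iteration 1 (1 new):
  {A}  = complement {B, C}
Iteration 2: 1 new —
  {A, C}  = {C} ∪ {A}
Iteration 3: 1 new —
  {B}  = complement {A, C}
Iteration 4: closed — nothing new.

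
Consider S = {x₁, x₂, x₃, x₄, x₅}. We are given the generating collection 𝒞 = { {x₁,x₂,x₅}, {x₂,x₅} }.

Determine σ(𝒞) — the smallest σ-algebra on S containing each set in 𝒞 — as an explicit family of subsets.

Answer: σ(𝒞) = { ∅, {x₁}, {x₂,x₅}, {x₃,x₄}, {x₁,x₂,x₅}, {x₁,x₃,x₄}, {x₂,x₃,x₄,x₅}, S }

Trace:
Take S₀ = 𝒞 ∪ {∅, S} = { ∅, {x₂,x₅}, {x₁,x₂,x₅}, S }.
Step 1: 2 new —
  {x₃,x₄}  = S∖{x₁,x₂,x₅}
  {x₁,x₃,x₄}  = S∖{x₂,x₅}
  (now 6)
Step 2 (1 new):
  {x₂,x₃,x₄,x₅}  = {x₂,x₅} ∪ {x₃,x₄}
  (now 7)
Step 3: 1 new —
  {x₁}  = S∖{x₂,x₃,x₄,x₅}
  (now 8)
Step 4: stable.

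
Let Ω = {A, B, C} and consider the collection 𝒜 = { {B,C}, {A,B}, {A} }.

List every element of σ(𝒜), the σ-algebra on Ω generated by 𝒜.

Initial family (5 sets): { {}, {A}, {A,B}, {B,C}, Ω }.
Round 1 (1 new):
  {C}  = {A,B}ᶜ
Round 2 (1 new):
  {A,C}  = {C} ∪ {A}
Round 3. New:
  {B}  = {A,C}ᶜ
After Round 4 the family is unchanged; done.

|σ(𝒜)| = 8.  σ(𝒜) = { {}, {A}, {B}, {C}, {A,B}, {A,C}, {B,C}, Ω }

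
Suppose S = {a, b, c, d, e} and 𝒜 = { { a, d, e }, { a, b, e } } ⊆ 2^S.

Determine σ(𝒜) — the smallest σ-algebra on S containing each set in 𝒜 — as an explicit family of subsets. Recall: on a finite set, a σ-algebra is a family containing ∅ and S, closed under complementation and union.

σ(𝒜) (16 sets): { ∅, { b }, { c }, { d }, { a, e }, { b, c }, { b, d }, { c, d }, { a, b, e }, { a, c, e }, { a, d, e }, { b, c, d }, { a, b, c, e }, { a, b, d, e }, { a, c, d, e }, S }

Check:
Initial family (4 sets): { ∅, { a, b, e }, { a, d, e }, S }.
Pass 1 (3 new):
  { b, c }  = { a, d, e }ᶜ
  { c, d }  = { a, b, e }ᶜ
  { a, b, d, e }  = { a, b, e } ∪ { a, d, e }
  |family| = 7
Pass 2. New:
  { c }  = { a, b, d, e }ᶜ
  { b, c, d }  = { c, d } ∪ { b, c }
  { a, b, c, e }  = { a, b, e } ∪ { b, c }
  { a, c, d, e }  = { a, d, e } ∪ { c, d }
  |family| = 11
Pass 3: +3 →
  { b }  = { a, c, d, e }ᶜ
  { d }  = { a, b, c, e }ᶜ
  { a, e }  = { b, c, d }ᶜ
  |family| = 14
Pass 4 (2 new):
  { b, d }  = { d } ∪ { b }
  { a, c, e }  = { c } ∪ { a, e }
  |family| = 16
Pass 5: stable.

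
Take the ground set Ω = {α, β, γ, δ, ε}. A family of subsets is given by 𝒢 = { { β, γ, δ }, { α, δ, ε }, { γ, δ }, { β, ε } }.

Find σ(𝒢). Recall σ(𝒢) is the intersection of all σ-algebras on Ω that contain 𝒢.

|σ(𝒢)| = 32.  σ(𝒢) = { ∅, { α }, { β }, { γ }, { δ }, { ε }, { α, β }, { α, γ }, { α, δ }, { α, ε }, { β, γ }, { β, δ }, { β, ε }, { γ, δ }, { γ, ε }, { δ, ε }, { α, β, γ }, { α, β, δ }, { α, β, ε }, { α, γ, δ }, { α, γ, ε }, { α, δ, ε }, { β, γ, δ }, { β, γ, ε }, { β, δ, ε }, { γ, δ, ε }, { α, β, γ, δ }, { α, β, γ, ε }, { α, β, δ, ε }, { α, γ, δ, ε }, { β, γ, δ, ε }, Ω }

Working:
Begin from { ∅, { β, ε }, { γ, δ }, { α, δ, ε }, { β, γ, δ }, Ω } (that is, 𝒢 plus ∅ and Ω).
Pass 1 adds 7:
  { α, ε }  = ᶜ of { β, γ, δ }
  { β, γ }  = ᶜ of { α, δ, ε }
  { α, β, ε }  = ᶜ of { γ, δ }
  { α, γ, δ }  = ᶜ of { β, ε }
  { α, β, δ, ε }  = { α, δ, ε } ∪ { β, ε }
  { α, γ, δ, ε }  = { α, δ, ε } ∪ { γ, δ }
  { β, γ, δ, ε }  = { β, ε } ∪ { γ, δ }
  — 13 sets.
Pass 2: 6 new —
  { α }  = ᶜ of { β, γ, δ, ε }
  { β }  = ᶜ of { α, γ, δ, ε }
  { γ }  = ᶜ of { α, β, δ, ε }
  { β, γ, ε }  = { β, ε } ∪ { β, γ }
  { α, β, γ, δ }  = { β, γ, δ } ∪ { α, γ, δ }
  { α, β, γ, ε }  = { α, β, ε } ∪ { β, γ }
  — 19 sets.
Pass 3: +7 →
  { δ }  = ᶜ of { α, β, γ, ε }
  { ε }  = ᶜ of { α, β, γ, δ }
  { α, β }  = { β } ∪ { α }
  { α, γ }  = { γ } ∪ { α }
  { α, δ }  = ᶜ of { β, γ, ε }
  { α, β, γ }  = { β, γ } ∪ { α }
  { α, γ, ε }  = { α, ε } ∪ { γ }
  — 26 sets.
Pass 4 adds 6:
  { β, δ }  = ᶜ of { α, γ, ε }
  { γ, ε }  = { ε } ∪ { γ }
  { δ, ε }  = ᶜ of { α, β, γ }
  { α, β, δ }  = { α, β } ∪ { α, δ }
  { β, δ, ε }  = ᶜ of { α, γ }
  { γ, δ, ε }  = ᶜ of { α, β }
  — 32 sets.
Pass 5: closed — nothing new.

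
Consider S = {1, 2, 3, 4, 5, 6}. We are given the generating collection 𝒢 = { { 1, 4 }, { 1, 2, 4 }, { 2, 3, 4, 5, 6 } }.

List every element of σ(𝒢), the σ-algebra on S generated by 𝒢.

Begin from { {  }, { 1, 4 }, { 1, 2, 4 }, { 2, 3, 4, 5, 6 }, S } (that is, 𝒢 plus ∅ and S).
Round 1: 3 new —
  { 1 }  = complement { 2, 3, 4, 5, 6 }
  { 3, 5, 6 }  = complement { 1, 2, 4 }
  { 2, 3, 5, 6 }  = complement { 1, 4 }
  [8 total]
Round 2 (3 new):
  { 1, 3, 5, 6 }  = { 1 } ∪ { 3, 5, 6 }
  { 1, 2, 3, 5, 6 }  = { 2, 3, 5, 6 } ∪ { 1 }
  { 1, 3, 4, 5, 6 }  = { 1, 4 } ∪ { 3, 5, 6 }
  [11 total]
Round 3: +3 →
  { 2 }  = complement { 1, 3, 4, 5, 6 }
  { 4 }  = complement { 1, 2, 3, 5, 6 }
  { 2, 4 }  = complement { 1, 3, 5, 6 }
  [14 total]
Round 4 adds 2:
  { 1, 2 }  = { 2 } ∪ { 1 }
  { 3, 4, 5, 6 }  = { 3, 5, 6 } ∪ { 4 }
  [16 total]
Round 5: closed — nothing new.

Hence σ(𝒢) has 16 members: { {  }, { 1 }, { 2 }, { 4 }, { 1, 2 }, { 1, 4 }, { 2, 4 }, { 1, 2, 4 }, { 3, 5, 6 }, { 1, 3, 5, 6 }, { 2, 3, 5, 6 }, { 3, 4, 5, 6 }, { 1, 2, 3, 5, 6 }, { 1, 3, 4, 5, 6 }, { 2, 3, 4, 5, 6 }, S }.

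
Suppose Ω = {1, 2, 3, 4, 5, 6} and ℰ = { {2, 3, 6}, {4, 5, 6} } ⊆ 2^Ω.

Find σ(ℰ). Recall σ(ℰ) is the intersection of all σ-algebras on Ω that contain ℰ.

σ(ℰ) = { ∅, {1}, {6}, {1, 6}, {2, 3}, {4, 5}, {1, 2, 3}, {1, 4, 5}, {2, 3, 6}, {4, 5, 6}, {1, 2, 3, 6}, {1, 4, 5, 6}, {2, 3, 4, 5}, {1, 2, 3, 4, 5}, {2, 3, 4, 5, 6}, Ω }

Derivation:
Initial family (4 sets): { ∅, {2, 3, 6}, {4, 5, 6}, Ω }.
Round 1. New:
  {1, 2, 3}  = {4, 5, 6}ᶜ
  {1, 4, 5}  = {2, 3, 6}ᶜ
  {2, 3, 4, 5, 6}  = {4, 5, 6} ∪ {2, 3, 6}
Round 2: +4 →
  {1}  = {2, 3, 4, 5, 6}ᶜ
  {1, 2, 3, 6}  = {1, 2, 3} ∪ {2, 3, 6}
  {1, 4, 5, 6}  = {1, 4, 5} ∪ {4, 5, 6}
  {1, 2, 3, 4, 5}  = {1, 4, 5} ∪ {1, 2, 3}
Round 3 adds 3:
  {6}  = {1, 2, 3, 4, 5}ᶜ
  {2, 3}  = {1, 4, 5, 6}ᶜ
  {4, 5}  = {1, 2, 3, 6}ᶜ
Round 4 (2 new):
  {1, 6}  = {1} ∪ {6}
  {2, 3, 4, 5}  = {4, 5} ∪ {2, 3}
Round 5: already closed under ᶜ and ∪.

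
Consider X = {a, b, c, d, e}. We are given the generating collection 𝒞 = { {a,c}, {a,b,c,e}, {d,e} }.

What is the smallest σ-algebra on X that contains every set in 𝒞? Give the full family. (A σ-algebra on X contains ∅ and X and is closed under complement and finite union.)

Begin from { ∅, {a,c}, {d,e}, {a,b,c,e}, X } (that is, 𝒞 plus ∅ and X).
Round 1 adds 4:
  {d}  = X∖{a,b,c,e}
  {a,b,c}  = X∖{d,e}
  {b,d,e}  = X∖{a,c}
  {a,c,d,e}  = {d,e} ∪ {a,c}
  [9 total]
Round 2: 3 new —
  {b}  = X∖{a,c,d,e}
  {a,c,d}  = {a,c} ∪ {d}
  {a,b,c,d}  = {a,b,c} ∪ {d}
  [12 total]
Round 3: 3 new —
  {e}  = X∖{a,b,c,d}
  {b,d}  = {d} ∪ {b}
  {b,e}  = X∖{a,c,d}
  [15 total]
Round 4: +1 →
  {a,c,e}  = X∖{b,d}
  [16 total]
Round 5: already closed under ᶜ and ∪.

Hence σ(𝒞) has 16 members: { ∅, {b}, {d}, {e}, {a,c}, {b,d}, {b,e}, {d,e}, {a,b,c}, {a,c,d}, {a,c,e}, {b,d,e}, {a,b,c,d}, {a,b,c,e}, {a,c,d,e}, X }.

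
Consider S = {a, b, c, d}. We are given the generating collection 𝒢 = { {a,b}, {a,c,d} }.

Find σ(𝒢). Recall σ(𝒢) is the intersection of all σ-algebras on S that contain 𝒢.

σ(𝒢) (8 sets): { {}, {a}, {b}, {a,b}, {c,d}, {a,c,d}, {b,c,d}, S }

Working:
Initial family (4 sets): { {}, {a,b}, {a,c,d}, S }.
Pass 1: +2 →
  {b}  = complement {a,c,d}
  {c,d}  = complement {a,b}
  [6 total]
Pass 2 (1 new):
  {b,c,d}  = {c,d} ∪ {b}
  [7 total]
Pass 3: 1 new —
  {a}  = complement {b,c,d}
  [8 total]
Pass 4: no new sets; the family is a σ-algebra.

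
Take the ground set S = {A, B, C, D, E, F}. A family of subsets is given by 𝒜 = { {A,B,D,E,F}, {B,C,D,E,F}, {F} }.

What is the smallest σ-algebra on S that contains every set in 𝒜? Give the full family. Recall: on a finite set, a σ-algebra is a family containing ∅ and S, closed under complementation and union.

σ(𝒜) = { {}, {A}, {C}, {F}, {A,C}, {A,F}, {C,F}, {A,C,F}, {B,D,E}, {A,B,D,E}, {B,C,D,E}, {B,D,E,F}, {A,B,C,D,E}, {A,B,D,E,F}, {B,C,D,E,F}, S }

Trace:
Initial family (5 sets): { {}, {F}, {A,B,D,E,F}, {B,C,D,E,F}, S }.
Step 1 (3 new):
  {A}  = S∖{B,C,D,E,F}
  {C}  = S∖{A,B,D,E,F}
  {A,B,C,D,E}  = S∖{F}
  — 8 sets.
Step 2 (3 new):
  {A,C}  = {C} ∪ {A}
  {A,F}  = {A} ∪ {F}
  {C,F}  = {C} ∪ {F}
  — 11 sets.
Step 3 adds 4:
  {A,C,F}  = {C} ∪ {A,F}
  {A,B,D,E}  = S∖{C,F}
  {B,C,D,E}  = S∖{A,F}
  {B,D,E,F}  = S∖{A,C}
  — 15 sets.
Step 4 adds 1:
  {B,D,E}  = S∖{A,C,F}
  — 16 sets.
Step 5: no new sets; the family is a σ-algebra.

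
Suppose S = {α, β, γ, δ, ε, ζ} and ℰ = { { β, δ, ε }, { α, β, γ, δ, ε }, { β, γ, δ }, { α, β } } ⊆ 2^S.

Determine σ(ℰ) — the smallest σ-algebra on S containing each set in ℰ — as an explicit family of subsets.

Answer: σ(ℰ) = { {}, { α }, { β }, { γ }, { δ }, { ε }, { ζ }, { α, β }, { α, γ }, { α, δ }, { α, ε }, { α, ζ }, { β, γ }, { β, δ }, { β, ε }, { β, ζ }, { γ, δ }, { γ, ε }, { γ, ζ }, { δ, ε }, { δ, ζ }, { ε, ζ }, { α, β, γ }, { α, β, δ }, { α, β, ε }, { α, β, ζ }, { α, γ, δ }, { α, γ, ε }, { α, γ, ζ }, { α, δ, ε }, { α, δ, ζ }, { α, ε, ζ }, { β, γ, δ }, { β, γ, ε }, { β, γ, ζ }, { β, δ, ε }, { β, δ, ζ }, { β, ε, ζ }, { γ, δ, ε }, { γ, δ, ζ }, { γ, ε, ζ }, { δ, ε, ζ }, { α, β, γ, δ }, { α, β, γ, ε }, { α, β, γ, ζ }, { α, β, δ, ε }, { α, β, δ, ζ }, { α, β, ε, ζ }, { α, γ, δ, ε }, { α, γ, δ, ζ }, { α, γ, ε, ζ }, { α, δ, ε, ζ }, { β, γ, δ, ε }, { β, γ, δ, ζ }, { β, γ, ε, ζ }, { β, δ, ε, ζ }, { γ, δ, ε, ζ }, { α, β, γ, δ, ε }, { α, β, γ, δ, ζ }, { α, β, γ, ε, ζ }, { α, β, δ, ε, ζ }, { α, γ, δ, ε, ζ }, { β, γ, δ, ε, ζ }, S }

Trace:
Seed the family with ℰ together with ∅ and S: { {}, { α, β }, { β, γ, δ }, { β, δ, ε }, { α, β, γ, δ, ε }, S }.
Pass 1 (7 new):
  { ζ }  = S∖{ α, β, γ, δ, ε }
  { α, γ, ζ }  = S∖{ β, δ, ε }
  { α, ε, ζ }  = S∖{ β, γ, δ }
  { α, β, γ, δ }  = { β, γ, δ } ∪ { α, β }
  { α, β, δ, ε }  = { α, β } ∪ { β, δ, ε }
  { β, γ, δ, ε }  = { β, γ, δ } ∪ { β, δ, ε }
  { γ, δ, ε, ζ }  = S∖{ α, β }
  (now 13)
Pass 2 adds 13:
  { α, ζ }  = S∖{ β, γ, δ, ε }
  { γ, ζ }  = S∖{ α, β, δ, ε }
  { ε, ζ }  = S∖{ α, β, γ, δ }
  { α, β, ζ }  = { α, β } ∪ { ζ }
  { α, β, γ, ζ }  = { α, β } ∪ { α, γ, ζ }
  { α, β, ε, ζ }  = { α, β } ∪ { α, ε, ζ }
  { α, γ, ε, ζ }  = { α, γ, ζ } ∪ { α, ε, ζ }
  { β, γ, δ, ζ }  = { β, γ, δ } ∪ { ζ }
  { β, δ, ε, ζ }  = { ζ } ∪ { β, δ, ε }
  { α, β, γ, δ, ζ }  = { β, γ, δ } ∪ { α, γ, ζ }
  { α, β, δ, ε, ζ }  = { α, β, δ, ε } ∪ { ζ }
  { α, γ, δ, ε, ζ }  = { α, γ, ζ } ∪ { γ, δ, ε, ζ }
  { β, γ, δ, ε, ζ }  = { β, γ, δ } ∪ { γ, δ, ε, ζ }
  (now 26)
Pass 3 adds 12:
  { α }  = S∖{ β, γ, δ, ε, ζ }
  { β }  = S∖{ α, γ, δ, ε, ζ }
  { γ }  = S∖{ α, β, δ, ε, ζ }
  { ε }  = S∖{ α, β, γ, δ, ζ }
  { α, γ }  = S∖{ β, δ, ε, ζ }
  { α, ε }  = S∖{ β, γ, δ, ζ }
  { β, δ }  = S∖{ α, γ, ε, ζ }
  { γ, δ }  = S∖{ α, β, ε, ζ }
  { δ, ε }  = S∖{ α, β, γ, ζ }
  { γ, δ, ε }  = S∖{ α, β, ζ }
  { γ, ε, ζ }  = { ε, ζ } ∪ { γ, ζ }
  { α, β, γ, ε, ζ }  = { ε, ζ } ∪ { α, β, γ, ζ }
  (now 38)
Pass 4 (21 new):
  { δ }  = S∖{ α, β, γ, ε, ζ }
  { β, γ }  = { β } ∪ { γ }
  { β, ε }  = { β } ∪ { ε }
  { β, ζ }  = { β } ∪ { ζ }
  { γ, ε }  = { γ } ∪ { ε }
  { α, β, γ }  = { β } ∪ { α, γ }
  { α, β, δ }  = S∖{ γ, ε, ζ }
  { α, β, ε }  = { β } ∪ { α, ε }
  { α, γ, δ }  = { γ, δ } ∪ { α, γ }
  { α, γ, ε }  = { α, γ } ∪ { α, ε }
  { α, δ, ε }  = { δ, ε } ∪ { α }
  { β, γ, ζ }  = { β } ∪ { γ, ζ }
  { β, δ, ζ }  = { β, δ } ∪ { ζ }
  { β, ε, ζ }  = { β } ∪ { ε, ζ }
  { γ, δ, ζ }  = { γ, δ } ∪ { γ, ζ }
  { δ, ε, ζ }  = { δ, ε } ∪ { ε, ζ }
  { α, β, δ, ζ }  = { α, ζ } ∪ { β, δ }
  { α, γ, δ, ε }  = { γ, δ } ∪ { α, ε }
  { α, γ, δ, ζ }  = { γ, δ } ∪ { α, γ, ζ }
  { α, δ, ε, ζ }  = { α, ζ } ∪ { δ, ε }
  { β, γ, ε, ζ }  = { β } ∪ { γ, ε, ζ }
  (now 59)
Pass 5: +5 →
  { α, δ }  = S∖{ β, γ, ε, ζ }
  { δ, ζ }  = { ζ } ∪ { δ }
  { α, δ, ζ }  = { α, ζ } ∪ { δ }
  { β, γ, ε }  = { β, ε } ∪ { γ, ε }
  { α, β, γ, ε }  = { β, ε } ∪ { α, γ, ε }
  (now 64)
Pass 6: stable.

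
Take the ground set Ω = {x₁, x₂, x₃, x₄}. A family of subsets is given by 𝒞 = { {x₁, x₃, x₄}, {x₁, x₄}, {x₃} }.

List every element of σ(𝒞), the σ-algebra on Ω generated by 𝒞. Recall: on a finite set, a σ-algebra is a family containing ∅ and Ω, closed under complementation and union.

Start: 𝒞 ∪ {∅, Ω} = { {}, {x₃}, {x₁, x₄}, {x₁, x₃, x₄}, Ω }.
Step 1. New:
  {x₂}  = {x₁, x₃, x₄}ᶜ
  {x₂, x₃}  = {x₁, x₄}ᶜ
  {x₁, x₂, x₄}  = {x₃}ᶜ
  (now 8)
Step 2: stable.

|σ(𝒞)| = 8.  σ(𝒞) = { {}, {x₂}, {x₃}, {x₁, x₄}, {x₂, x₃}, {x₁, x₂, x₄}, {x₁, x₃, x₄}, Ω }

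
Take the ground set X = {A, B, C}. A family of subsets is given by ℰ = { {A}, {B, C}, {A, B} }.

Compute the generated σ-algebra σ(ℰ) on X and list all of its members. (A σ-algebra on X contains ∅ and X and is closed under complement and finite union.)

Answer: σ(ℰ) = { {}, {A}, {B}, {C}, {A, B}, {A, C}, {B, C}, X }

Derivation:
Initial family (5 sets): { {}, {A}, {A, B}, {B, C}, X }.
Iteration 1. New:
  {C}  = X∖{A, B}
  — 6 sets.
Iteration 2 adds 1:
  {A, C}  = {C} ∪ {A}
  — 7 sets.
Iteration 3: +1 →
  {B}  = X∖{A, C}
  — 8 sets.
Iteration 4: stable.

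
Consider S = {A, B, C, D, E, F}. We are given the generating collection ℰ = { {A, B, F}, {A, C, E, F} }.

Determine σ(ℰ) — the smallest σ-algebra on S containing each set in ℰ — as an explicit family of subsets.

Seed the family with ℰ together with ∅ and S: { {}, {A, B, F}, {A, C, E, F}, S }.
Round 1. New:
  {B, D}  = ᶜ of {A, C, E, F}
  {C, D, E}  = ᶜ of {A, B, F}
  {A, B, C, E, F}  = {A, C, E, F} ∪ {A, B, F}
Round 2 (4 new):
  {D}  = ᶜ of {A, B, C, E, F}
  {A, B, D, F}  = {A, B, F} ∪ {B, D}
  {B, C, D, E}  = {C, D, E} ∪ {B, D}
  {A, C, D, E, F}  = {A, C, E, F} ∪ {C, D, E}
Round 3. New:
  {B}  = ᶜ of {A, C, D, E, F}
  {A, F}  = ᶜ of {B, C, D, E}
  {C, E}  = ᶜ of {A, B, D, F}
Round 4. New:
  {A, D, F}  = {A, F} ∪ {D}
  {B, C, E}  = {C, E} ∪ {B}
Round 5: closed — nothing new.

σ(ℰ) = { {}, {B}, {D}, {A, F}, {B, D}, {C, E}, {A, B, F}, {A, D, F}, {B, C, E}, {C, D, E}, {A, B, D, F}, {A, C, E, F}, {B, C, D, E}, {A, B, C, E, F}, {A, C, D, E, F}, S }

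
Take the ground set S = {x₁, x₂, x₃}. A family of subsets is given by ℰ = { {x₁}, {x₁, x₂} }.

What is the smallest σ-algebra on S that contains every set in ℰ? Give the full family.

Seed the family with ℰ together with ∅ and S: { ∅, {x₁}, {x₁, x₂}, S }.
Pass 1 adds 2:
  {x₃}  = {x₁, x₂}ᶜ
  {x₂, x₃}  = {x₁}ᶜ
  (now 6)
Pass 2: +1 →
  {x₁, x₃}  = {x₃} ∪ {x₁}
  (now 7)
Pass 3 adds 1:
  {x₂}  = {x₁, x₃}ᶜ
  (now 8)
Pass 4 adds nothing — fixpoint reached.

σ(ℰ) = { ∅, {x₁}, {x₂}, {x₃}, {x₁, x₂}, {x₁, x₃}, {x₂, x₃}, S }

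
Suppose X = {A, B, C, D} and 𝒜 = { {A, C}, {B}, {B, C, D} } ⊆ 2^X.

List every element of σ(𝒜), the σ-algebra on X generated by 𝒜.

Take S₀ = 𝒜 ∪ {∅, X} = { ∅, {B}, {A, C}, {B, C, D}, X }.
Pass 1: 4 new —
  {A}  = ᶜ of {B, C, D}
  {B, D}  = ᶜ of {A, C}
  {A, B, C}  = {A, C} ∪ {B}
  {A, C, D}  = ᶜ of {B}
Pass 2 adds 3:
  {D}  = ᶜ of {A, B, C}
  {A, B}  = {B} ∪ {A}
  {A, B, D}  = {B, D} ∪ {A}
Pass 3. New:
  {C}  = ᶜ of {A, B, D}
  {A, D}  = {D} ∪ {A}
  {C, D}  = ᶜ of {A, B}
Pass 4. New:
  {B, C}  = ᶜ of {A, D}
Pass 5: already closed under ᶜ and ∪.

Therefore σ(𝒜) = { ∅, {A}, {B}, {C}, {D}, {A, B}, {A, C}, {A, D}, {B, C}, {B, D}, {C, D}, {A, B, C}, {A, B, D}, {A, C, D}, {B, C, D}, X } (|σ(𝒜)| = 16).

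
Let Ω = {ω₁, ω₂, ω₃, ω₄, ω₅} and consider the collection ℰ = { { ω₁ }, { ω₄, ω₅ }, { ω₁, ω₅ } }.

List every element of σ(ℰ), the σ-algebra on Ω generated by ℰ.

Answer: σ(ℰ) = { ∅, { ω₁ }, { ω₄ }, { ω₅ }, { ω₁, ω₄ }, { ω₁, ω₅ }, { ω₂, ω₃ }, { ω₄, ω₅ }, { ω₁, ω₂, ω₃ }, { ω₁, ω₄, ω₅ }, { ω₂, ω₃, ω₄ }, { ω₂, ω₃, ω₅ }, { ω₁, ω₂, ω₃, ω₄ }, { ω₁, ω₂, ω₃, ω₅ }, { ω₂, ω₃, ω₄, ω₅ }, Ω }

Working:
Take S₀ = ℰ ∪ {∅, Ω} = { ∅, { ω₁ }, { ω₁, ω₅ }, { ω₄, ω₅ }, Ω }.
Step 1: 4 new —
  { ω₁, ω₂, ω₃ }  = Ω∖{ ω₄, ω₅ }
  { ω₁, ω₄, ω₅ }  = { ω₄, ω₅ } ∪ { ω₁, ω₅ }
  { ω₂, ω₃, ω₄ }  = Ω∖{ ω₁, ω₅ }
  { ω₂, ω₃, ω₄, ω₅ }  = Ω∖{ ω₁ }
  |family| = 9
Step 2 adds 3:
  { ω₂, ω₃ }  = Ω∖{ ω₁, ω₄, ω₅ }
  { ω₁, ω₂, ω₃, ω₄ }  = { ω₁, ω₂, ω₃ } ∪ { ω₂, ω₃, ω₄ }
  { ω₁, ω₂, ω₃, ω₅ }  = { ω₁, ω₂, ω₃ } ∪ { ω₁, ω₅ }
  |family| = 12
Step 3. New:
  { ω₄ }  = Ω∖{ ω₁, ω₂, ω₃, ω₅ }
  { ω₅ }  = Ω∖{ ω₁, ω₂, ω₃, ω₄ }
  |family| = 14
Step 4 adds 2:
  { ω₁, ω₄ }  = { ω₄ } ∪ { ω₁ }
  { ω₂, ω₃, ω₅ }  = { ω₂, ω₃ } ∪ { ω₅ }
  |family| = 16
Step 5: closed — nothing new.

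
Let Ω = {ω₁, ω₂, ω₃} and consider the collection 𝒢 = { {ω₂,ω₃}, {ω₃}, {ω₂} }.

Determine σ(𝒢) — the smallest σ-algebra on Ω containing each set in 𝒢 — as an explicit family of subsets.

|σ(𝒢)| = 8.  σ(𝒢) = { {}, {ω₁}, {ω₂}, {ω₃}, {ω₁,ω₂}, {ω₁,ω₃}, {ω₂,ω₃}, Ω }

Check:
Take S₀ = 𝒢 ∪ {∅, Ω} = { {}, {ω₂}, {ω₃}, {ω₂,ω₃}, Ω }.
Round 1: 3 new —
  {ω₁}  = Ω∖{ω₂,ω₃}
  {ω₁,ω₂}  = Ω∖{ω₃}
  {ω₁,ω₃}  = Ω∖{ω₂}
  [8 total]
After Round 2 the family is unchanged; done.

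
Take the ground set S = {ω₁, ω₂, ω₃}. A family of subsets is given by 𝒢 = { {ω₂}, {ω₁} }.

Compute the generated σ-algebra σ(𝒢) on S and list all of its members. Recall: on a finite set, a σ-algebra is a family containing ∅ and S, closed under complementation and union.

Initial family (4 sets): { {}, {ω₁}, {ω₂}, S }.
Step 1 adds 3:
  {ω₁,ω₂}  = {ω₂} ∪ {ω₁}
  {ω₁,ω₃}  = complement {ω₂}
  {ω₂,ω₃}  = complement {ω₁}
  — 7 sets.
Step 2: +1 →
  {ω₃}  = complement {ω₁,ω₂}
  — 8 sets.
After Step 3 the family is unchanged; done.

Hence σ(𝒢) has 8 members: { {}, {ω₁}, {ω₂}, {ω₃}, {ω₁,ω₂}, {ω₁,ω₃}, {ω₂,ω₃}, S }.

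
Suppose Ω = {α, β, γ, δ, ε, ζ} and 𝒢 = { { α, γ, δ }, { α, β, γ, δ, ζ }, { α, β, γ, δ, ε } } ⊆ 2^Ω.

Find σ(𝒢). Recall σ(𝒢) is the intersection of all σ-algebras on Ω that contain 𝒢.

|σ(𝒢)| = 16.  σ(𝒢) = { {  }, { β }, { ε }, { ζ }, { β, ε }, { β, ζ }, { ε, ζ }, { α, γ, δ }, { β, ε, ζ }, { α, β, γ, δ }, { α, γ, δ, ε }, { α, γ, δ, ζ }, { α, β, γ, δ, ε }, { α, β, γ, δ, ζ }, { α, γ, δ, ε, ζ }, Ω }

Trace:
Initial family (5 sets): { {  }, { α, γ, δ }, { α, β, γ, δ, ε }, { α, β, γ, δ, ζ }, Ω }.
Iteration 1 (3 new):
  { ε }  = Ω∖{ α, β, γ, δ, ζ }
  { ζ }  = Ω∖{ α, β, γ, δ, ε }
  { β, ε, ζ }  = Ω∖{ α, γ, δ }
  — 8 sets.
Iteration 2 (3 new):
  { ε, ζ }  = { ε } ∪ { ζ }
  { α, γ, δ, ε }  = { α, γ, δ } ∪ { ε }
  { α, γ, δ, ζ }  = { α, γ, δ } ∪ { ζ }
  — 11 sets.
Iteration 3. New:
  { β, ε }  = Ω∖{ α, γ, δ, ζ }
  { β, ζ }  = Ω∖{ α, γ, δ, ε }
  { α, β, γ, δ }  = Ω∖{ ε, ζ }
  { α, γ, δ, ε, ζ }  = { α, γ, δ } ∪ { ε, ζ }
  — 15 sets.
Iteration 4 adds 1:
  { β }  = Ω∖{ α, γ, δ, ε, ζ }
  — 16 sets.
After Iteration 5 the family is unchanged; done.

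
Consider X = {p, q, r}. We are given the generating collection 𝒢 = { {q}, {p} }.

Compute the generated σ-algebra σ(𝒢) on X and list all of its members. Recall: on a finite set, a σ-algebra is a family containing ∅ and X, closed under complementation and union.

σ(𝒢) = { ∅, {p}, {q}, {r}, {p, q}, {p, r}, {q, r}, X }

Derivation:
Initial family (4 sets): { ∅, {p}, {q}, X }.
Round 1: 3 new —
  {p, q}  = {q} ∪ {p}
  {p, r}  = complement {q}
  {q, r}  = complement {p}
  |family| = 7
Round 2. New:
  {r}  = complement {p, q}
  |family| = 8
Round 3: already closed under ᶜ and ∪.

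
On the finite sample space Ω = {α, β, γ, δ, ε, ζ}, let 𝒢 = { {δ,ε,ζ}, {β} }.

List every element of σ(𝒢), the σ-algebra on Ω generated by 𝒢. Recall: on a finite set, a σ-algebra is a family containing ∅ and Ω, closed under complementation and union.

Answer: σ(𝒢) = { ∅, {β}, {α,γ}, {α,β,γ}, {δ,ε,ζ}, {β,δ,ε,ζ}, {α,γ,δ,ε,ζ}, Ω }

Trace:
Initial family (4 sets): { ∅, {β}, {δ,ε,ζ}, Ω }.
Step 1: 3 new —
  {α,β,γ}  = complement {δ,ε,ζ}
  {β,δ,ε,ζ}  = {β} ∪ {δ,ε,ζ}
  {α,γ,δ,ε,ζ}  = complement {β}
  [7 total]
Step 2 (1 new):
  {α,γ}  = complement {β,δ,ε,ζ}
  [8 total]
Step 3: no new sets; the family is a σ-algebra.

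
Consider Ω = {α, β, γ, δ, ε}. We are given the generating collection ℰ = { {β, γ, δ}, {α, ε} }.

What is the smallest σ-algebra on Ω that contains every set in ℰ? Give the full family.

Seed the family with ℰ together with ∅ and Ω: { {}, {α, ε}, {β, γ, δ}, Ω }.
Iteration 1: no new sets; the family is a σ-algebra.

σ(ℰ) = { {}, {α, ε}, {β, γ, δ}, Ω }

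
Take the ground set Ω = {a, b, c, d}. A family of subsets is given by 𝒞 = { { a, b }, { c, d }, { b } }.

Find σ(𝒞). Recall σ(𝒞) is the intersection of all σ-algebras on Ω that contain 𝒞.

Seed the family with 𝒞 together with ∅ and Ω: { {}, { b }, { a, b }, { c, d }, Ω }.
Pass 1 (2 new):
  { a, c, d }  = complement { b }
  { b, c, d }  = { c, d } ∪ { b }
  — 7 sets.
Pass 2 (1 new):
  { a }  = complement { b, c, d }
  — 8 sets.
After Pass 3 the family is unchanged; done.

σ(𝒞) = { {}, { a }, { b }, { a, b }, { c, d }, { a, c, d }, { b, c, d }, Ω }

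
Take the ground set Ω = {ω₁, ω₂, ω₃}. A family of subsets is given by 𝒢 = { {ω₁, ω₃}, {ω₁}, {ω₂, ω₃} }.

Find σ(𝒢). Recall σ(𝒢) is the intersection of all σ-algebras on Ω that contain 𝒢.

Answer: σ(𝒢) = { {}, {ω₁}, {ω₂}, {ω₃}, {ω₁, ω₂}, {ω₁, ω₃}, {ω₂, ω₃}, Ω }

Working:
Initial family (5 sets): { {}, {ω₁}, {ω₁, ω₃}, {ω₂, ω₃}, Ω }.
Iteration 1 (1 new):
  {ω₂}  = Ω∖{ω₁, ω₃}
Iteration 2 (1 new):
  {ω₁, ω₂}  = {ω₂} ∪ {ω₁}
Iteration 3 adds 1:
  {ω₃}  = Ω∖{ω₁, ω₂}
Iteration 4: closed — nothing new.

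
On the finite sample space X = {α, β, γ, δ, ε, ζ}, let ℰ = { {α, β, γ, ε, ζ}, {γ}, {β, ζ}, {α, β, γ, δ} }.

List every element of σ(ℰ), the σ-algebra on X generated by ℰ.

Begin from { {}, {γ}, {β, ζ}, {α, β, γ, δ}, {α, β, γ, ε, ζ}, X } (that is, ℰ plus ∅ and X).
Round 1 (6 new):
  {δ}  = X∖{α, β, γ, ε, ζ}
  {ε, ζ}  = X∖{α, β, γ, δ}
  {β, γ, ζ}  = {γ} ∪ {β, ζ}
  {α, γ, δ, ε}  = X∖{β, ζ}
  {α, β, γ, δ, ζ}  = {β, ζ} ∪ {α, β, γ, δ}
  {α, β, δ, ε, ζ}  = X∖{γ}
  — 12 sets.
Round 2 adds 11:
  {ε}  = X∖{α, β, γ, δ, ζ}
  {γ, δ}  = {γ} ∪ {δ}
  {α, δ, ε}  = X∖{β, γ, ζ}
  {β, δ, ζ}  = {β, ζ} ∪ {δ}
  {β, ε, ζ}  = {ε, ζ} ∪ {β, ζ}
  {γ, ε, ζ}  = {ε, ζ} ∪ {γ}
  {δ, ε, ζ}  = {ε, ζ} ∪ {δ}
  {β, γ, δ, ζ}  = {β, γ, ζ} ∪ {δ}
  {β, γ, ε, ζ}  = {ε, ζ} ∪ {β, γ, ζ}
  {α, β, γ, δ, ε}  = {α, γ, δ, ε} ∪ {α, β, γ, δ}
  {α, γ, δ, ε, ζ}  = {ε, ζ} ∪ {α, γ, δ, ε}
  — 23 sets.
Round 3 adds 16:
  {β}  = X∖{α, γ, δ, ε, ζ}
  {ζ}  = X∖{α, β, γ, δ, ε}
  {α, δ}  = X∖{β, γ, ε, ζ}
  {α, ε}  = X∖{β, γ, δ, ζ}
  {γ, ε}  = {ε} ∪ {γ}
  {δ, ε}  = {ε} ∪ {δ}
  {α, β, γ}  = X∖{δ, ε, ζ}
  {α, β, δ}  = X∖{γ, ε, ζ}
  {α, γ, δ}  = X∖{β, ε, ζ}
  {α, γ, ε}  = X∖{β, δ, ζ}
  {γ, δ, ε}  = {γ, δ} ∪ {ε}
  {α, β, ε, ζ}  = X∖{γ, δ}
  {α, δ, ε, ζ}  = {ε, ζ} ∪ {α, δ, ε}
  {β, δ, ε, ζ}  = {β, δ, ζ} ∪ {ε, ζ}
  {γ, δ, ε, ζ}  = {γ, δ} ∪ {ε, ζ}
  {β, γ, δ, ε, ζ}  = {β, δ, ζ} ∪ {β, γ, ε, ζ}
  — 39 sets.
Round 4: 23 new —
  {α}  = X∖{β, γ, δ, ε, ζ}
  {α, β}  = X∖{γ, δ, ε, ζ}
  {α, γ}  = X∖{β, δ, ε, ζ}
  {β, γ}  = X∖{α, δ, ε, ζ}
  {β, δ}  = {β} ∪ {δ}
  {β, ε}  = {β} ∪ {ε}
  {γ, ζ}  = {γ} ∪ {ζ}
  {δ, ζ}  = {δ} ∪ {ζ}
  {α, β, ε}  = {β} ∪ {α, ε}
  {α, β, ζ}  = X∖{γ, δ, ε}
  {α, δ, ζ}  = {α, δ} ∪ {ζ}
  {α, ε, ζ}  = {ε, ζ} ∪ {α, ε}
  {β, γ, δ}  = {γ, δ} ∪ {β}
  {β, γ, ε}  = {β} ∪ {γ, ε}
  {β, δ, ε}  = {β} ∪ {δ, ε}
  {γ, δ, ζ}  = {γ, δ} ∪ {ζ}
  {α, β, γ, ε}  = {α, γ, ε} ∪ {β}
  {α, β, γ, ζ}  = X∖{δ, ε}
  {α, β, δ, ε}  = {β} ∪ {α, δ, ε}
  {α, β, δ, ζ}  = X∖{γ, ε}
  {α, γ, δ, ζ}  = {α, γ, δ} ∪ {ζ}
  {α, γ, ε, ζ}  = {α, γ, ε} ∪ {ε, ζ}
  {β, γ, δ, ε}  = {β} ∪ {γ, δ, ε}
  — 62 sets.
Round 5 adds 2:
  {α, ζ}  = X∖{β, γ, δ, ε}
  {α, γ, ζ}  = X∖{β, δ, ε}
  — 64 sets.
Round 6: closed — nothing new.

Therefore σ(ℰ) = { {}, {α}, {β}, {γ}, {δ}, {ε}, {ζ}, {α, β}, {α, γ}, {α, δ}, {α, ε}, {α, ζ}, {β, γ}, {β, δ}, {β, ε}, {β, ζ}, {γ, δ}, {γ, ε}, {γ, ζ}, {δ, ε}, {δ, ζ}, {ε, ζ}, {α, β, γ}, {α, β, δ}, {α, β, ε}, {α, β, ζ}, {α, γ, δ}, {α, γ, ε}, {α, γ, ζ}, {α, δ, ε}, {α, δ, ζ}, {α, ε, ζ}, {β, γ, δ}, {β, γ, ε}, {β, γ, ζ}, {β, δ, ε}, {β, δ, ζ}, {β, ε, ζ}, {γ, δ, ε}, {γ, δ, ζ}, {γ, ε, ζ}, {δ, ε, ζ}, {α, β, γ, δ}, {α, β, γ, ε}, {α, β, γ, ζ}, {α, β, δ, ε}, {α, β, δ, ζ}, {α, β, ε, ζ}, {α, γ, δ, ε}, {α, γ, δ, ζ}, {α, γ, ε, ζ}, {α, δ, ε, ζ}, {β, γ, δ, ε}, {β, γ, δ, ζ}, {β, γ, ε, ζ}, {β, δ, ε, ζ}, {γ, δ, ε, ζ}, {α, β, γ, δ, ε}, {α, β, γ, δ, ζ}, {α, β, γ, ε, ζ}, {α, β, δ, ε, ζ}, {α, γ, δ, ε, ζ}, {β, γ, δ, ε, ζ}, X } (|σ(ℰ)| = 64).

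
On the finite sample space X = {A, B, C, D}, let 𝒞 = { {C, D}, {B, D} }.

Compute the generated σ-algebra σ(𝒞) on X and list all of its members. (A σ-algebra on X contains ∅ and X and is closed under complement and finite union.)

Initial family (4 sets): { {}, {B, D}, {C, D}, X }.
Step 1. New:
  {A, B}  = X∖{C, D}
  {A, C}  = X∖{B, D}
  {B, C, D}  = {C, D} ∪ {B, D}
  (now 7)
Step 2: +4 →
  {A}  = X∖{B, C, D}
  {A, B, C}  = {A, B} ∪ {A, C}
  {A, B, D}  = {A, B} ∪ {B, D}
  {A, C, D}  = {C, D} ∪ {A, C}
  (now 11)
Step 3 (3 new):
  {B}  = X∖{A, C, D}
  {C}  = X∖{A, B, D}
  {D}  = X∖{A, B, C}
  (now 14)
Step 4. New:
  {A, D}  = {D} ∪ {A}
  {B, C}  = {C} ∪ {B}
  (now 16)
After Step 5 the family is unchanged; done.

Hence σ(𝒞) has 16 members: { {}, {A}, {B}, {C}, {D}, {A, B}, {A, C}, {A, D}, {B, C}, {B, D}, {C, D}, {A, B, C}, {A, B, D}, {A, C, D}, {B, C, D}, X }.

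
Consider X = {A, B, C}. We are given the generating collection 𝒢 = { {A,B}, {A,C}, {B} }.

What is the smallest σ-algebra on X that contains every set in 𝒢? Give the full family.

σ(𝒢) = { {}, {A}, {B}, {C}, {A,B}, {A,C}, {B,C}, X }

Check:
Start: 𝒢 ∪ {∅, X} = { {}, {B}, {A,B}, {A,C}, X }.
Round 1: +1 →
  {C}  = ᶜ of {A,B}
  — 6 sets.
Round 2 adds 1:
  {B,C}  = {C} ∪ {B}
  — 7 sets.
Round 3: +1 →
  {A}  = ᶜ of {B,C}
  — 8 sets.
Round 4: no new sets; the family is a σ-algebra.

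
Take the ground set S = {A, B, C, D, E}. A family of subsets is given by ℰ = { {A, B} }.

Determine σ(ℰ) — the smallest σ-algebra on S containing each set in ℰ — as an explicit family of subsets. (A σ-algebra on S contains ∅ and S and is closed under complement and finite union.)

Seed the family with ℰ together with ∅ and S: { ∅, {A, B}, S }.
Pass 1. New:
  {C, D, E}  = S∖{A, B}
  [4 total]
Pass 2: closed — nothing new.

σ(ℰ) = { ∅, {A, B}, {C, D, E}, S }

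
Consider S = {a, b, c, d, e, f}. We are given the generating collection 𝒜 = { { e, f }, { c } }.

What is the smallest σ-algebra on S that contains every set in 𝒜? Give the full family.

Initial family (4 sets): { {}, { c }, { e, f }, S }.
Iteration 1: +3 →
  { c, e, f }  = { c } ∪ { e, f }
  { a, b, c, d }  = S∖{ e, f }
  { a, b, d, e, f }  = S∖{ c }
  (now 7)
Iteration 2: +1 →
  { a, b, d }  = S∖{ c, e, f }
  (now 8)
Iteration 3: no new sets; the family is a σ-algebra.

Hence σ(𝒜) has 8 members: { {}, { c }, { e, f }, { a, b, d }, { c, e, f }, { a, b, c, d }, { a, b, d, e, f }, S }.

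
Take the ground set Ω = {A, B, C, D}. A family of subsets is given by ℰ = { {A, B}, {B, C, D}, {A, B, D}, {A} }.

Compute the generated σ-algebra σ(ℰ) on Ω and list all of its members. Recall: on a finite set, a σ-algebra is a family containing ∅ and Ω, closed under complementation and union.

Take S₀ = ℰ ∪ {∅, Ω} = { {}, {A}, {A, B}, {A, B, D}, {B, C, D}, Ω }.
Pass 1 (2 new):
  {C}  = ᶜ of {A, B, D}
  {C, D}  = ᶜ of {A, B}
  [8 total]
Pass 2. New:
  {A, C}  = {C} ∪ {A}
  {A, B, C}  = {C} ∪ {A, B}
  {A, C, D}  = {C, D} ∪ {A}
  [11 total]
Pass 3: +3 →
  {B}  = ᶜ of {A, C, D}
  {D}  = ᶜ of {A, B, C}
  {B, D}  = ᶜ of {A, C}
  [14 total]
Pass 4: 2 new —
  {A, D}  = {D} ∪ {A}
  {B, C}  = {C} ∪ {B}
  [16 total]
Pass 5: stable.

σ(ℰ) = { {}, {A}, {B}, {C}, {D}, {A, B}, {A, C}, {A, D}, {B, C}, {B, D}, {C, D}, {A, B, C}, {A, B, D}, {A, C, D}, {B, C, D}, Ω }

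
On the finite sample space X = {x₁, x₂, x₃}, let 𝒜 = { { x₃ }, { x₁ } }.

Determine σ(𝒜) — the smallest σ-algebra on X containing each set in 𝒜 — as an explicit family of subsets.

Take S₀ = 𝒜 ∪ {∅, X} = { ∅, { x₁ }, { x₃ }, X }.
Round 1 (3 new):
  { x₁, x₂ }  = ᶜ of { x₃ }
  { x₁, x₃ }  = { x₃ } ∪ { x₁ }
  { x₂, x₃ }  = ᶜ of { x₁ }
  [7 total]
Round 2 (1 new):
  { x₂ }  = ᶜ of { x₁, x₃ }
  [8 total]
Round 3: stable.

Hence σ(𝒜) has 8 members: { ∅, { x₁ }, { x₂ }, { x₃ }, { x₁, x₂ }, { x₁, x₃ }, { x₂, x₃ }, X }.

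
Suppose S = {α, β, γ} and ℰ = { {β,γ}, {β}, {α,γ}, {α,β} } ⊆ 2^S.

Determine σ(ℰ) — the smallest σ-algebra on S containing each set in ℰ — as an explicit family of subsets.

Begin from { ∅, {β}, {α,β}, {α,γ}, {β,γ}, S } (that is, ℰ plus ∅ and S).
Round 1: +2 →
  {α}  = {β,γ}ᶜ
  {γ}  = {α,β}ᶜ
  [8 total]
Round 2: already closed under ᶜ and ∪.

|σ(ℰ)| = 8.  σ(ℰ) = { ∅, {α}, {β}, {γ}, {α,β}, {α,γ}, {β,γ}, S }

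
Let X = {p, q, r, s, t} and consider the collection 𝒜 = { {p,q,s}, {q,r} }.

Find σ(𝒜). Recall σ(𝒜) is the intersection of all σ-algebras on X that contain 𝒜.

Initial family (4 sets): { ∅, {q,r}, {p,q,s}, X }.
Pass 1. New:
  {r,t}  = {p,q,s}ᶜ
  {p,s,t}  = {q,r}ᶜ
  {p,q,r,s}  = {q,r} ∪ {p,q,s}
  [7 total]
Pass 2: +4 →
  {t}  = {p,q,r,s}ᶜ
  {q,r,t}  = {q,r} ∪ {r,t}
  {p,q,s,t}  = {p,s,t} ∪ {p,q,s}
  {p,r,s,t}  = {p,s,t} ∪ {r,t}
  [11 total]
Pass 3 (3 new):
  {q}  = {p,r,s,t}ᶜ
  {r}  = {p,q,s,t}ᶜ
  {p,s}  = {q,r,t}ᶜ
  [14 total]
Pass 4 (2 new):
  {q,t}  = {q} ∪ {t}
  {p,r,s}  = {r} ∪ {p,s}
  [16 total]
Pass 5 adds nothing — fixpoint reached.

σ(𝒜) = { ∅, {q}, {r}, {t}, {p,s}, {q,r}, {q,t}, {r,t}, {p,q,s}, {p,r,s}, {p,s,t}, {q,r,t}, {p,q,r,s}, {p,q,s,t}, {p,r,s,t}, X }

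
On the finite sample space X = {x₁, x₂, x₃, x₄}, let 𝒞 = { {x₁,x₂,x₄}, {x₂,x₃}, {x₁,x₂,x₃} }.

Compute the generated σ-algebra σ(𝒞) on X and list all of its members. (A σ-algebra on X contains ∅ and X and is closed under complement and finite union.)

Seed the family with 𝒞 together with ∅ and X: { {}, {x₂,x₃}, {x₁,x₂,x₃}, {x₁,x₂,x₄}, X }.
Round 1 adds 3:
  {x₃}  = {x₁,x₂,x₄}ᶜ
  {x₄}  = {x₁,x₂,x₃}ᶜ
  {x₁,x₄}  = {x₂,x₃}ᶜ
  |family| = 8
Round 2: +3 →
  {x₃,x₄}  = {x₄} ∪ {x₃}
  {x₁,x₃,x₄}  = {x₃} ∪ {x₁,x₄}
  {x₂,x₃,x₄}  = {x₄} ∪ {x₂,x₃}
  |family| = 11
Round 3 adds 3:
  {x₁}  = {x₂,x₃,x₄}ᶜ
  {x₂}  = {x₁,x₃,x₄}ᶜ
  {x₁,x₂}  = {x₃,x₄}ᶜ
  |family| = 14
Round 4: 2 new —
  {x₁,x₃}  = {x₃} ∪ {x₁}
  {x₂,x₄}  = {x₄} ∪ {x₂}
  |family| = 16
Round 5: already closed under ᶜ and ∪.

|σ(𝒞)| = 16.  σ(𝒞) = { {}, {x₁}, {x₂}, {x₃}, {x₄}, {x₁,x₂}, {x₁,x₃}, {x₁,x₄}, {x₂,x₃}, {x₂,x₄}, {x₃,x₄}, {x₁,x₂,x₃}, {x₁,x₂,x₄}, {x₁,x₃,x₄}, {x₂,x₃,x₄}, X }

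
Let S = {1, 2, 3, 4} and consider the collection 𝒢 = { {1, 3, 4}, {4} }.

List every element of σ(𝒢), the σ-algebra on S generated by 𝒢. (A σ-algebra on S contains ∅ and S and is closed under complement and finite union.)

Take S₀ = 𝒢 ∪ {∅, S} = { {}, {4}, {1, 3, 4}, S }.
Round 1: +2 →
  {2}  = ᶜ of {1, 3, 4}
  {1, 2, 3}  = ᶜ of {4}
  |family| = 6
Round 2: +1 →
  {2, 4}  = {4} ∪ {2}
  |family| = 7
Round 3: 1 new —
  {1, 3}  = ᶜ of {2, 4}
  |family| = 8
After Round 4 the family is unchanged; done.

σ(𝒢) = { {}, {2}, {4}, {1, 3}, {2, 4}, {1, 2, 3}, {1, 3, 4}, S }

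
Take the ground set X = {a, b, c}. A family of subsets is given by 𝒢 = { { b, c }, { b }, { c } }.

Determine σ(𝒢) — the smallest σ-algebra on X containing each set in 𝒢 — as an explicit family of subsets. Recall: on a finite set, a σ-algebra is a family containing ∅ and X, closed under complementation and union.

Start: 𝒢 ∪ {∅, X} = { ∅, { b }, { c }, { b, c }, X }.
Step 1: 3 new —
  { a }  = { b, c }ᶜ
  { a, b }  = { c }ᶜ
  { a, c }  = { b }ᶜ
  |family| = 8
Step 2 adds nothing — fixpoint reached.

Therefore σ(𝒢) = { ∅, { a }, { b }, { c }, { a, b }, { a, c }, { b, c }, X } (|σ(𝒢)| = 8).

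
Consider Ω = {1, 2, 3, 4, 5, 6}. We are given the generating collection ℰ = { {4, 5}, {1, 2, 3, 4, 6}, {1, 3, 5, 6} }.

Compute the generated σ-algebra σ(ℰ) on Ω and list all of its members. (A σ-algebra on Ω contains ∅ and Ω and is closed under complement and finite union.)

σ(ℰ) = { ∅, {2}, {4}, {5}, {2, 4}, {2, 5}, {4, 5}, {1, 3, 6}, {2, 4, 5}, {1, 2, 3, 6}, {1, 3, 4, 6}, {1, 3, 5, 6}, {1, 2, 3, 4, 6}, {1, 2, 3, 5, 6}, {1, 3, 4, 5, 6}, Ω }

Working:
Initial family (5 sets): { ∅, {4, 5}, {1, 3, 5, 6}, {1, 2, 3, 4, 6}, Ω }.
Round 1 adds 4:
  {5}  = complement {1, 2, 3, 4, 6}
  {2, 4}  = complement {1, 3, 5, 6}
  {1, 2, 3, 6}  = complement {4, 5}
  {1, 3, 4, 5, 6}  = {4, 5} ∪ {1, 3, 5, 6}
Round 2 (3 new):
  {2}  = complement {1, 3, 4, 5, 6}
  {2, 4, 5}  = {5} ∪ {2, 4}
  {1, 2, 3, 5, 6}  = {1, 3, 5, 6} ∪ {1, 2, 3, 6}
Round 3 (3 new):
  {4}  = complement {1, 2, 3, 5, 6}
  {2, 5}  = {2} ∪ {5}
  {1, 3, 6}  = complement {2, 4, 5}
Round 4: 1 new —
  {1, 3, 4, 6}  = complement {2, 5}
After Round 5 the family is unchanged; done.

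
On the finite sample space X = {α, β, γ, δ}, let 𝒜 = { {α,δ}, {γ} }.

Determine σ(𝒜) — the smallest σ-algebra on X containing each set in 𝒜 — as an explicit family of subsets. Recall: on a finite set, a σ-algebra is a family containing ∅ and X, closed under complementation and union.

Take S₀ = 𝒜 ∪ {∅, X} = { {}, {γ}, {α,δ}, X }.
Step 1 adds 3:
  {β,γ}  = complement {α,δ}
  {α,β,δ}  = complement {γ}
  {α,γ,δ}  = {γ} ∪ {α,δ}
  (now 7)
Step 2 adds 1:
  {β}  = complement {α,γ,δ}
  (now 8)
Step 3 adds nothing — fixpoint reached.

|σ(𝒜)| = 8.  σ(𝒜) = { {}, {β}, {γ}, {α,δ}, {β,γ}, {α,β,δ}, {α,γ,δ}, X }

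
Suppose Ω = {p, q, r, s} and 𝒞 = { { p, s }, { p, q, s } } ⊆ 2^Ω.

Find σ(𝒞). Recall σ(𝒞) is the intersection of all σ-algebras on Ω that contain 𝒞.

σ(𝒞) = { {}, { q }, { r }, { p, s }, { q, r }, { p, q, s }, { p, r, s }, Ω }

Check:
Begin from { {}, { p, s }, { p, q, s }, Ω } (that is, 𝒞 plus ∅ and Ω).
Step 1: +2 →
  { r }  = Ω∖{ p, q, s }
  { q, r }  = Ω∖{ p, s }
  (now 6)
Step 2: 1 new —
  { p, r, s }  = { r } ∪ { p, s }
  (now 7)
Step 3 (1 new):
  { q }  = Ω∖{ p, r, s }
  (now 8)
Step 4: closed — nothing new.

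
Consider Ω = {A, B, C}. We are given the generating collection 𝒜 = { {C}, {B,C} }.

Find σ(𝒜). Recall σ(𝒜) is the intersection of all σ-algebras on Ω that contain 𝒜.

σ(𝒜) = { {}, {A}, {B}, {C}, {A,B}, {A,C}, {B,C}, Ω }

Trace:
Initial family (4 sets): { {}, {C}, {B,C}, Ω }.
Round 1: +2 →
  {A}  = Ω∖{B,C}
  {A,B}  = Ω∖{C}
  — 6 sets.
Round 2 adds 1:
  {A,C}  = {C} ∪ {A}
  — 7 sets.
Round 3: +1 →
  {B}  = Ω∖{A,C}
  — 8 sets.
Round 4 adds nothing — fixpoint reached.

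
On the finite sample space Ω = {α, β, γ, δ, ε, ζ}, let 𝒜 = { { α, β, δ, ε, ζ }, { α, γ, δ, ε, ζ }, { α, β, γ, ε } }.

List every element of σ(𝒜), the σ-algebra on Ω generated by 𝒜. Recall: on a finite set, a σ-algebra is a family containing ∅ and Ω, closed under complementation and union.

Initial family (5 sets): { {}, { α, β, γ, ε }, { α, β, δ, ε, ζ }, { α, γ, δ, ε, ζ }, Ω }.
Iteration 1. New:
  { β }  = complement { α, γ, δ, ε, ζ }
  { γ }  = complement { α, β, δ, ε, ζ }
  { δ, ζ }  = complement { α, β, γ, ε }
  — 8 sets.
Iteration 2 (3 new):
  { β, γ }  = { γ } ∪ { β }
  { β, δ, ζ }  = { β } ∪ { δ, ζ }
  { γ, δ, ζ }  = { γ } ∪ { δ, ζ }
  — 11 sets.
Iteration 3 adds 4:
  { α, β, ε }  = complement { γ, δ, ζ }
  { α, γ, ε }  = complement { β, δ, ζ }
  { α, δ, ε, ζ }  = complement { β, γ }
  { β, γ, δ, ζ }  = { γ } ∪ { β, δ, ζ }
  — 15 sets.
Iteration 4: +1 →
  { α, ε }  = complement { β, γ, δ, ζ }
  — 16 sets.
After Iteration 5 the family is unchanged; done.

σ(𝒜) = { {}, { β }, { γ }, { α, ε }, { β, γ }, { δ, ζ }, { α, β, ε }, { α, γ, ε }, { β, δ, ζ }, { γ, δ, ζ }, { α, β, γ, ε }, { α, δ, ε, ζ }, { β, γ, δ, ζ }, { α, β, δ, ε, ζ }, { α, γ, δ, ε, ζ }, Ω }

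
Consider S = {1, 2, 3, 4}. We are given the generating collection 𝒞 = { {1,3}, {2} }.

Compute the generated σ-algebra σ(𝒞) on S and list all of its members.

Initial family (4 sets): { {}, {2}, {1,3}, S }.
Pass 1. New:
  {2,4}  = ᶜ of {1,3}
  {1,2,3}  = {1,3} ∪ {2}
  {1,3,4}  = ᶜ of {2}
  — 7 sets.
Pass 2: +1 →
  {4}  = ᶜ of {1,2,3}
  — 8 sets.
Pass 3: stable.

σ(𝒞) = { {}, {2}, {4}, {1,3}, {2,4}, {1,2,3}, {1,3,4}, S }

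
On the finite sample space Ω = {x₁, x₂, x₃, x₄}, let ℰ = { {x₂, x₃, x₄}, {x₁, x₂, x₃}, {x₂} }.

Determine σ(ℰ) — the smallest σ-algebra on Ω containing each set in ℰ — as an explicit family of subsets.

σ(ℰ) (16 sets): { {}, {x₁}, {x₂}, {x₃}, {x₄}, {x₁, x₂}, {x₁, x₃}, {x₁, x₄}, {x₂, x₃}, {x₂, x₄}, {x₃, x₄}, {x₁, x₂, x₃}, {x₁, x₂, x₄}, {x₁, x₃, x₄}, {x₂, x₃, x₄}, Ω }

Check:
Seed the family with ℰ together with ∅ and Ω: { {}, {x₂}, {x₁, x₂, x₃}, {x₂, x₃, x₄}, Ω }.
Iteration 1 adds 3:
  {x₁}  = {x₂, x₃, x₄}ᶜ
  {x₄}  = {x₁, x₂, x₃}ᶜ
  {x₁, x₃, x₄}  = {x₂}ᶜ
  (now 8)
Iteration 2 (3 new):
  {x₁, x₂}  = {x₂} ∪ {x₁}
  {x₁, x₄}  = {x₄} ∪ {x₁}
  {x₂, x₄}  = {x₄} ∪ {x₂}
  (now 11)
Iteration 3 adds 4:
  {x₁, x₃}  = {x₂, x₄}ᶜ
  {x₂, x₃}  = {x₁, x₄}ᶜ
  {x₃, x₄}  = {x₁, x₂}ᶜ
  {x₁, x₂, x₄}  = {x₁, x₄} ∪ {x₁, x₂}
  (now 15)
Iteration 4: +1 →
  {x₃}  = {x₁, x₂, x₄}ᶜ
  (now 16)
Iteration 5: already closed under ᶜ and ∪.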